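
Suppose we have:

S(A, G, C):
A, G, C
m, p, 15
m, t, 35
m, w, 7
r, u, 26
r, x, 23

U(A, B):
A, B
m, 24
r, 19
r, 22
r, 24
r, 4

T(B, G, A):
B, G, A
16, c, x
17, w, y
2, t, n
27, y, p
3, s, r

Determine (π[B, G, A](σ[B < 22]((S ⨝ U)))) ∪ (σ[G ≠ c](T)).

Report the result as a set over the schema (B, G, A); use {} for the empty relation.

{(17, w, y), (19, u, r), (19, x, r), (2, t, n), (27, y, p), (3, s, r), (4, u, r), (4, x, r)}

Joining S and U on A yields {(m, p, 15, 24), (m, t, 35, 24), (m, w, 7, 24), (r, u, 26, 19), (r, u, 26, 22), (r, u, 26, 24), (r, u, 26, 4), (r, x, 23, 19), (r, x, 23, 22), (r, x, 23, 24), (r, x, 23, 4)}.
Filtering on B < 22 leaves {(r, u, 26, 19), (r, u, 26, 4), (r, x, 23, 19), (r, x, 23, 4)}.
Keep only column(s) B, G, A: {(19, u, r), (19, x, r), (4, u, r), (4, x, r)}
Filtering on G ≠ c leaves {(17, w, y), (2, t, n), (27, y, p), (3, s, r)}.
Union: {(19, u, r), (19, x, r), (4, u, r), (4, x, r)} with {(17, w, y), (2, t, n), (27, y, p), (3, s, r)} → {(17, w, y), (19, u, r), (19, x, r), (2, t, n), (27, y, p), (3, s, r), (4, u, r), (4, x, r)}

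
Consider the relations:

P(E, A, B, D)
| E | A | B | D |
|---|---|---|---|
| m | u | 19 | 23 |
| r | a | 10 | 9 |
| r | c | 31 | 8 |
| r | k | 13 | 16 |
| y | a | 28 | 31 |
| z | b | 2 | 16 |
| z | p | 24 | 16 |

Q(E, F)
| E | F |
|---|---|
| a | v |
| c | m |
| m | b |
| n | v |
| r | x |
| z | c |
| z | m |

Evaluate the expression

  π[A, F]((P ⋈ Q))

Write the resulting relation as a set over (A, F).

{(a, x), (b, c), (b, m), (c, x), (k, x), (p, c), (p, m), (u, b)}

P ⋈ Q (natural join on E): {(m, u, 19, 23, b), (r, a, 10, 9, x), (r, c, 31, 8, x), (r, k, 13, 16, x), (z, b, 2, 16, c), (z, b, 2, 16, m), (z, p, 24, 16, c), (z, p, 24, 16, m)}
π[A, F]: project onto (A, F) → {(a, x), (b, c), (b, m), (c, x), (k, x), (p, c), (p, m), (u, b)}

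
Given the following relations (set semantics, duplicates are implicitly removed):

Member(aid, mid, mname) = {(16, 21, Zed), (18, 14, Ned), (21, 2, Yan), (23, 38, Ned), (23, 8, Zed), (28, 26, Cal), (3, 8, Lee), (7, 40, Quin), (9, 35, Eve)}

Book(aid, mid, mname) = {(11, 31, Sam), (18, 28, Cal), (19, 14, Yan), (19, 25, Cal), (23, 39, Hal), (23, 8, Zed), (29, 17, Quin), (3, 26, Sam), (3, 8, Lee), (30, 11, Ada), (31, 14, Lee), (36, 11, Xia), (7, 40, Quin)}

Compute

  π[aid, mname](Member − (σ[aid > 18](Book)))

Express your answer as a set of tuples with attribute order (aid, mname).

{(16, Zed), (18, Ned), (21, Yan), (23, Ned), (28, Cal), (3, Lee), (7, Quin), (9, Eve)}

Filtering on aid > 18 leaves {(19, 14, Yan), (19, 25, Cal), (23, 39, Hal), (23, 8, Zed), (29, 17, Quin), (30, 11, Ada), (31, 14, Lee), (36, 11, Xia)}.
Difference: {(16, 21, Zed), (18, 14, Ned), (21, 2, Yan), (23, 38, Ned), (23, 8, Zed), (28, 26, Cal), (3, 8, Lee), (7, 40, Quin), (9, 35, Eve)} with {(19, 14, Yan), (19, 25, Cal), (23, 39, Hal), (23, 8, Zed), (29, 17, Quin), (30, 11, Ada), (31, 14, Lee), (36, 11, Xia)} → {(16, 21, Zed), (18, 14, Ned), (21, 2, Yan), (23, 38, Ned), (28, 26, Cal), (3, 8, Lee), (7, 40, Quin), (9, 35, Eve)}
Keep only column(s) aid, mname: {(16, Zed), (18, Ned), (21, Yan), (23, Ned), (28, Cal), (3, Lee), (7, Quin), (9, Eve)}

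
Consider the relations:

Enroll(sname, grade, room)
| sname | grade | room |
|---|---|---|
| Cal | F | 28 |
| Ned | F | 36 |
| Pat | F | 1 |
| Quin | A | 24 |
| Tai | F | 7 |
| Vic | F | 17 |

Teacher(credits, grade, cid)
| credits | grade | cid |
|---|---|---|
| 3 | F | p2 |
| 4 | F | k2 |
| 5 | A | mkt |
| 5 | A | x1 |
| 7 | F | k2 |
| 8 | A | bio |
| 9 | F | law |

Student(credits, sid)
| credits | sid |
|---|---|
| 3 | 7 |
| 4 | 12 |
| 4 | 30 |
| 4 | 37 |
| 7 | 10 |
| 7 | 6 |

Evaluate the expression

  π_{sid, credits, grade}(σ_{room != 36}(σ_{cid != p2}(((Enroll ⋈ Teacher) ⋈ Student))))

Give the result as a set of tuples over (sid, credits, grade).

Enroll ⋈ Teacher (natural join on grade): {(Cal, F, 28, 3, p2), (Cal, F, 28, 4, k2), (Cal, F, 28, 7, k2), (Cal, F, 28, 9, law), (Ned, F, 36, 3, p2), (Ned, F, 36, 4, k2), (Ned, F, 36, 7, k2), (Ned, F, 36, 9, law), (Pat, F, 1, 3, p2), (Pat, F, 1, 4, k2), (Pat, F, 1, 7, k2), (Pat, F, 1, 9, law), (Quin, A, 24, 5, mkt), (Quin, A, 24, 5, x1), (Quin, A, 24, 8, bio), (Tai, F, 7, 3, p2), (Tai, F, 7, 4, k2), (Tai, F, 7, 7, k2), (Tai, F, 7, 9, law), (Vic, F, 17, 3, p2), (Vic, F, 17, 4, k2), (Vic, F, 17, 7, k2), (Vic, F, 17, 9, law)}
(Enroll ⋈ Teacher) ⋈ Student (natural join on credits): {(Cal, F, 28, 3, p2, 7), (Cal, F, 28, 4, k2, 12), (Cal, F, 28, 4, k2, 30), (Cal, F, 28, 4, k2, 37), (Cal, F, 28, 7, k2, 10), (Cal, F, 28, 7, k2, 6), (Ned, F, 36, 3, p2, 7), (Ned, F, 36, 4, k2, 12), (Ned, F, 36, 4, k2, 30), (Ned, F, 36, 4, k2, 37), (Ned, F, 36, 7, k2, 10), (Ned, F, 36, 7, k2, 6), (Pat, F, 1, 3, p2, 7), (Pat, F, 1, 4, k2, 12), (Pat, F, 1, 4, k2, 30), (Pat, F, 1, 4, k2, 37), (Pat, F, 1, 7, k2, 10), (Pat, F, 1, 7, k2, 6), (Tai, F, 7, 3, p2, 7), (Tai, F, 7, 4, k2, 12), (Tai, F, 7, 4, k2, 30), (Tai, F, 7, 4, k2, 37), (Tai, F, 7, 7, k2, 10), (Tai, F, 7, 7, k2, 6), (Vic, F, 17, 3, p2, 7), (Vic, F, 17, 4, k2, 12), (Vic, F, 17, 4, k2, 30), (Vic, F, 17, 4, k2, 37), (Vic, F, 17, 7, k2, 10), (Vic, F, 17, 7, k2, 6)}
Filtering on cid != p2 leaves {(Cal, F, 28, 4, k2, 12), (Cal, F, 28, 4, k2, 30), (Cal, F, 28, 4, k2, 37), (Cal, F, 28, 7, k2, 10), (Cal, F, 28, 7, k2, 6), (Ned, F, 36, 4, k2, 12), (Ned, F, 36, 4, k2, 30), (Ned, F, 36, 4, k2, 37), (Ned, F, 36, 7, k2, 10), (Ned, F, 36, 7, k2, 6), (Pat, F, 1, 4, k2, 12), (Pat, F, 1, 4, k2, 30), (Pat, F, 1, 4, k2, 37), (Pat, F, 1, 7, k2, 10), (Pat, F, 1, 7, k2, 6), (Tai, F, 7, 4, k2, 12), (Tai, F, 7, 4, k2, 30), (Tai, F, 7, 4, k2, 37), (Tai, F, 7, 7, k2, 10), (Tai, F, 7, 7, k2, 6), (Vic, F, 17, 4, k2, 12), (Vic, F, 17, 4, k2, 30), (Vic, F, 17, 4, k2, 37), (Vic, F, 17, 7, k2, 10), (Vic, F, 17, 7, k2, 6)}.
Filtering on room != 36 leaves {(Cal, F, 28, 4, k2, 12), (Cal, F, 28, 4, k2, 30), (Cal, F, 28, 4, k2, 37), (Cal, F, 28, 7, k2, 10), (Cal, F, 28, 7, k2, 6), (Pat, F, 1, 4, k2, 12), (Pat, F, 1, 4, k2, 30), (Pat, F, 1, 4, k2, 37), (Pat, F, 1, 7, k2, 10), (Pat, F, 1, 7, k2, 6), (Tai, F, 7, 4, k2, 12), (Tai, F, 7, 4, k2, 30), (Tai, F, 7, 4, k2, 37), (Tai, F, 7, 7, k2, 10), (Tai, F, 7, 7, k2, 6), (Vic, F, 17, 4, k2, 12), (Vic, F, 17, 4, k2, 30), (Vic, F, 17, 4, k2, 37), (Vic, F, 17, 7, k2, 10), (Vic, F, 17, 7, k2, 6)}.
π[sid, credits, grade]: project onto (sid, credits, grade) (15 duplicate(s) eliminated) → {(10, 7, F), (12, 4, F), (30, 4, F), (37, 4, F), (6, 7, F)}

{(10, 7, F), (12, 4, F), (30, 4, F), (37, 4, F), (6, 7, F)}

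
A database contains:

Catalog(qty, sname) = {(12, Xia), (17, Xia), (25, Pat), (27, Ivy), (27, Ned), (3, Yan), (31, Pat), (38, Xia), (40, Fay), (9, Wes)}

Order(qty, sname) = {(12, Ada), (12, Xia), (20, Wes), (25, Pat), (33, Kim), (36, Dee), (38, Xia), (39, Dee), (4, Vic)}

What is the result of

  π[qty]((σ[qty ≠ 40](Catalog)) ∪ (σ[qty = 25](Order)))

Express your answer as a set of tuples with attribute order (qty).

{12, 17, 25, 27, 3, 31, 38, 9}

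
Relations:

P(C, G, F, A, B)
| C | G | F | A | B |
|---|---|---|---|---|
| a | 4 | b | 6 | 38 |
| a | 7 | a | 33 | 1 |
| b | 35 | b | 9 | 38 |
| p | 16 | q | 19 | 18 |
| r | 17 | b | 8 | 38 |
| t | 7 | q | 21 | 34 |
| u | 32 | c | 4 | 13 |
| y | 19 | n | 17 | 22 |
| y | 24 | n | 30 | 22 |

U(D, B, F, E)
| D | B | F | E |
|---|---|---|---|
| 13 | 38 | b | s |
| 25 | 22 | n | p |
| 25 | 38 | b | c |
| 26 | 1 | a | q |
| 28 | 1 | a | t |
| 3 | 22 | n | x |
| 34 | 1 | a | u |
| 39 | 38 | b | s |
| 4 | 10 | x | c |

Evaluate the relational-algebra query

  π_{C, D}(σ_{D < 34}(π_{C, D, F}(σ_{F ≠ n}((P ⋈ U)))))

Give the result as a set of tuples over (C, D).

{(a, 13), (a, 25), (a, 26), (a, 28), (b, 13), (b, 25), (r, 13), (r, 25)}

Natural join on F, B: {(a, 4, b, 6, 38, 13, s), (a, 4, b, 6, 38, 25, c), (a, 4, b, 6, 38, 39, s), (a, 7, a, 33, 1, 26, q), (a, 7, a, 33, 1, 28, t), (a, 7, a, 33, 1, 34, u), (b, 35, b, 9, 38, 13, s), (b, 35, b, 9, 38, 25, c), (b, 35, b, 9, 38, 39, s), (r, 17, b, 8, 38, 13, s), (r, 17, b, 8, 38, 25, c), (r, 17, b, 8, 38, 39, s), (y, 19, n, 17, 22, 25, p), (y, 19, n, 17, 22, 3, x), (y, 24, n, 30, 22, 25, p), (y, 24, n, 30, 22, 3, x)}
Apply σ_{F ≠ n}; surviving tuples: {(a, 4, b, 6, 38, 13, s), (a, 4, b, 6, 38, 25, c), (a, 4, b, 6, 38, 39, s), (a, 7, a, 33, 1, 26, q), (a, 7, a, 33, 1, 28, t), (a, 7, a, 33, 1, 34, u), (b, 35, b, 9, 38, 13, s), (b, 35, b, 9, 38, 25, c), (b, 35, b, 9, 38, 39, s), (r, 17, b, 8, 38, 13, s), (r, 17, b, 8, 38, 25, c), (r, 17, b, 8, 38, 39, s)}
Projecting to C, D, F: {(a, 13, b), (a, 25, b), (a, 26, a), (a, 28, a), (a, 34, a), (a, 39, b), (b, 13, b), (b, 25, b), (b, 39, b), (r, 13, b), (r, 25, b), (r, 39, b)}
Apply σ_{D < 34}; surviving tuples: {(a, 13, b), (a, 25, b), (a, 26, a), (a, 28, a), (b, 13, b), (b, 25, b), (r, 13, b), (r, 25, b)}
Projecting to C, D: {(a, 13), (a, 25), (a, 26), (a, 28), (b, 13), (b, 25), (r, 13), (r, 25)}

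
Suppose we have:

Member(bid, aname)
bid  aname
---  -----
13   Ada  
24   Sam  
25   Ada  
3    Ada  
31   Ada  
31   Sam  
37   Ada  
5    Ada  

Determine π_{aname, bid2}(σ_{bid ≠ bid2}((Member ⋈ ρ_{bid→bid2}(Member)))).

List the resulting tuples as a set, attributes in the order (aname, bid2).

{(Ada, 13), (Ada, 25), (Ada, 3), (Ada, 31), (Ada, 37), (Ada, 5), (Sam, 24), (Sam, 31)}

ρ[bid→bid2]: schema becomes (bid2, aname); tuples unchanged.
Joining Member and ρ_{bid→bid2}(Member) on aname yields {(13, Ada, 13), (13, Ada, 25), (13, Ada, 3), (13, Ada, 31), (13, Ada, 37), (13, Ada, 5), (24, Sam, 24), (24, Sam, 31), (25, Ada, 13), (25, Ada, 25), (25, Ada, 3), (25, Ada, 31), (25, Ada, 37), (25, Ada, 5), (3, Ada, 13), (3, Ada, 25), (3, Ada, 3), (3, Ada, 31), (3, Ada, 37), (3, Ada, 5), (31, Ada, 13), (31, Ada, 25), (31, Ada, 3), (31, Ada, 31), (31, Ada, 37), (31, Ada, 5), (31, Sam, 24), (31, Sam, 31), (37, Ada, 13), (37, Ada, 25), (37, Ada, 3), (37, Ada, 31), (37, Ada, 37), (37, Ada, 5), (5, Ada, 13), (5, Ada, 25), (5, Ada, 3), (5, Ada, 31), (5, Ada, 37), (5, Ada, 5)}.
Apply σ_{bid ≠ bid2}; surviving tuples: {(13, Ada, 25), (13, Ada, 3), (13, Ada, 31), (13, Ada, 37), (13, Ada, 5), (24, Sam, 31), (25, Ada, 13), (25, Ada, 3), (25, Ada, 31), (25, Ada, 37), (25, Ada, 5), (3, Ada, 13), (3, Ada, 25), (3, Ada, 31), (3, Ada, 37), (3, Ada, 5), (31, Ada, 13), (31, Ada, 25), (31, Ada, 3), (31, Ada, 37), (31, Ada, 5), (31, Sam, 24), (37, Ada, 13), (37, Ada, 25), (37, Ada, 3), (37, Ada, 31), (37, Ada, 5), (5, Ada, 13), (5, Ada, 25), (5, Ada, 3), (5, Ada, 31), (5, Ada, 37)}
π[aname, bid2]: project onto (aname, bid2) (24 duplicate(s) eliminated) → {(Ada, 13), (Ada, 25), (Ada, 3), (Ada, 31), (Ada, 37), (Ada, 5), (Sam, 24), (Sam, 31)}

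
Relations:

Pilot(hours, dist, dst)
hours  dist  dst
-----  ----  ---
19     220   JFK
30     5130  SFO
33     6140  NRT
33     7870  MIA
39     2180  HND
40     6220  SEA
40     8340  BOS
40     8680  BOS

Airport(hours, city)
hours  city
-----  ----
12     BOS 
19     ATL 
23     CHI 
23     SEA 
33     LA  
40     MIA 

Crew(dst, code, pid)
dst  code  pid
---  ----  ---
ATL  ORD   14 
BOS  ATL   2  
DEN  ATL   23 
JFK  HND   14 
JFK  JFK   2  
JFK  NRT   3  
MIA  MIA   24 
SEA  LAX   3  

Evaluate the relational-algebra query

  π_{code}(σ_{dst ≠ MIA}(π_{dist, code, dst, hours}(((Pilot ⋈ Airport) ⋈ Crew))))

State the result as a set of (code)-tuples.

{ATL, HND, JFK, LAX, NRT}

Natural join on hours: {(19, 220, JFK, ATL), (33, 6140, NRT, LA), (33, 7870, MIA, LA), (40, 6220, SEA, MIA), (40, 8340, BOS, MIA), (40, 8680, BOS, MIA)}
Natural join on dst: {(19, 220, JFK, ATL, HND, 14), (19, 220, JFK, ATL, JFK, 2), (19, 220, JFK, ATL, NRT, 3), (33, 7870, MIA, LA, MIA, 24), (40, 6220, SEA, MIA, LAX, 3), (40, 8340, BOS, MIA, ATL, 2), (40, 8680, BOS, MIA, ATL, 2)}
π_{dist, code, dst, hours} gives {(220, HND, JFK, 19), (220, JFK, JFK, 19), (220, NRT, JFK, 19), (6220, LAX, SEA, 40), (7870, MIA, MIA, 33), (8340, ATL, BOS, 40), (8680, ATL, BOS, 40)}.
Selection dst ≠ MIA: {(220, HND, JFK, 19), (220, JFK, JFK, 19), (220, NRT, JFK, 19), (6220, LAX, SEA, 40), (8340, ATL, BOS, 40), (8680, ATL, BOS, 40)}
π_{code} gives {ATL, HND, JFK, LAX, NRT} (1 duplicate(s) eliminated).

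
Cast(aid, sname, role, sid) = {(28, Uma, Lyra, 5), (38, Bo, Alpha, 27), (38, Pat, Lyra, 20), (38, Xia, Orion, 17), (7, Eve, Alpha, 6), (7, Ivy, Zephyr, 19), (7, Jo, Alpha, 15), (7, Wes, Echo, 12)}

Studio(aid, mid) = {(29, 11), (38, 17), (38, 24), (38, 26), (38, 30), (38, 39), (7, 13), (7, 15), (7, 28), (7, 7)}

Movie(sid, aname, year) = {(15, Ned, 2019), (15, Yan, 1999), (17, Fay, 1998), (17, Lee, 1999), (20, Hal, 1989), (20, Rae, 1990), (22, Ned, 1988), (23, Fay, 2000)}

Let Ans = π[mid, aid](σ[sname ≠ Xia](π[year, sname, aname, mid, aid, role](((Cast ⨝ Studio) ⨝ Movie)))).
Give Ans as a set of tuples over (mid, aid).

{(13, 7), (15, 7), (17, 38), (24, 38), (26, 38), (28, 7), (30, 38), (39, 38), (7, 7)}

Natural join on aid: {(38, Bo, Alpha, 27, 17), (38, Bo, Alpha, 27, 24), (38, Bo, Alpha, 27, 26), (38, Bo, Alpha, 27, 30), (38, Bo, Alpha, 27, 39), (38, Pat, Lyra, 20, 17), (38, Pat, Lyra, 20, 24), (38, Pat, Lyra, 20, 26), (38, Pat, Lyra, 20, 30), (38, Pat, Lyra, 20, 39), (38, Xia, Orion, 17, 17), (38, Xia, Orion, 17, 24), (38, Xia, Orion, 17, 26), (38, Xia, Orion, 17, 30), (38, Xia, Orion, 17, 39), (7, Eve, Alpha, 6, 13), (7, Eve, Alpha, 6, 15), (7, Eve, Alpha, 6, 28), (7, Eve, Alpha, 6, 7), (7, Ivy, Zephyr, 19, 13), (7, Ivy, Zephyr, 19, 15), (7, Ivy, Zephyr, 19, 28), (7, Ivy, Zephyr, 19, 7), (7, Jo, Alpha, 15, 13), (7, Jo, Alpha, 15, 15), (7, Jo, Alpha, 15, 28), (7, Jo, Alpha, 15, 7), (7, Wes, Echo, 12, 13), (7, Wes, Echo, 12, 15), (7, Wes, Echo, 12, 28), (7, Wes, Echo, 12, 7)}
Natural join on sid: {(38, Pat, Lyra, 20, 17, Hal, 1989), (38, Pat, Lyra, 20, 17, Rae, 1990), (38, Pat, Lyra, 20, 24, Hal, 1989), (38, Pat, Lyra, 20, 24, Rae, 1990), (38, Pat, Lyra, 20, 26, Hal, 1989), (38, Pat, Lyra, 20, 26, Rae, 1990), (38, Pat, Lyra, 20, 30, Hal, 1989), (38, Pat, Lyra, 20, 30, Rae, 1990), (38, Pat, Lyra, 20, 39, Hal, 1989), (38, Pat, Lyra, 20, 39, Rae, 1990), (38, Xia, Orion, 17, 17, Fay, 1998), (38, Xia, Orion, 17, 17, Lee, 1999), (38, Xia, Orion, 17, 24, Fay, 1998), (38, Xia, Orion, 17, 24, Lee, 1999), (38, Xia, Orion, 17, 26, Fay, 1998), (38, Xia, Orion, 17, 26, Lee, 1999), (38, Xia, Orion, 17, 30, Fay, 1998), (38, Xia, Orion, 17, 30, Lee, 1999), (38, Xia, Orion, 17, 39, Fay, 1998), (38, Xia, Orion, 17, 39, Lee, 1999), (7, Jo, Alpha, 15, 13, Ned, 2019), (7, Jo, Alpha, 15, 13, Yan, 1999), (7, Jo, Alpha, 15, 15, Ned, 2019), (7, Jo, Alpha, 15, 15, Yan, 1999), (7, Jo, Alpha, 15, 28, Ned, 2019), (7, Jo, Alpha, 15, 28, Yan, 1999), (7, Jo, Alpha, 15, 7, Ned, 2019), (7, Jo, Alpha, 15, 7, Yan, 1999)}
π_{year, sname, aname, mid, aid, role} gives {(1989, Pat, Hal, 17, 38, Lyra), (1989, Pat, Hal, 24, 38, Lyra), (1989, Pat, Hal, 26, 38, Lyra), (1989, Pat, Hal, 30, 38, Lyra), (1989, Pat, Hal, 39, 38, Lyra), (1990, Pat, Rae, 17, 38, Lyra), (1990, Pat, Rae, 24, 38, Lyra), (1990, Pat, Rae, 26, 38, Lyra), (1990, Pat, Rae, 30, 38, Lyra), (1990, Pat, Rae, 39, 38, Lyra), (1998, Xia, Fay, 17, 38, Orion), (1998, Xia, Fay, 24, 38, Orion), (1998, Xia, Fay, 26, 38, Orion), (1998, Xia, Fay, 30, 38, Orion), (1998, Xia, Fay, 39, 38, Orion), (1999, Jo, Yan, 13, 7, Alpha), (1999, Jo, Yan, 15, 7, Alpha), (1999, Jo, Yan, 28, 7, Alpha), (1999, Jo, Yan, 7, 7, Alpha), (1999, Xia, Lee, 17, 38, Orion), (1999, Xia, Lee, 24, 38, Orion), (1999, Xia, Lee, 26, 38, Orion), (1999, Xia, Lee, 30, 38, Orion), (1999, Xia, Lee, 39, 38, Orion), (2019, Jo, Ned, 13, 7, Alpha), (2019, Jo, Ned, 15, 7, Alpha), (2019, Jo, Ned, 28, 7, Alpha), (2019, Jo, Ned, 7, 7, Alpha)}.
Apply σ_{sname ≠ Xia}; surviving tuples: {(1989, Pat, Hal, 17, 38, Lyra), (1989, Pat, Hal, 24, 38, Lyra), (1989, Pat, Hal, 26, 38, Lyra), (1989, Pat, Hal, 30, 38, Lyra), (1989, Pat, Hal, 39, 38, Lyra), (1990, Pat, Rae, 17, 38, Lyra), (1990, Pat, Rae, 24, 38, Lyra), (1990, Pat, Rae, 26, 38, Lyra), (1990, Pat, Rae, 30, 38, Lyra), (1990, Pat, Rae, 39, 38, Lyra), (1999, Jo, Yan, 13, 7, Alpha), (1999, Jo, Yan, 15, 7, Alpha), (1999, Jo, Yan, 28, 7, Alpha), (1999, Jo, Yan, 7, 7, Alpha), (2019, Jo, Ned, 13, 7, Alpha), (2019, Jo, Ned, 15, 7, Alpha), (2019, Jo, Ned, 28, 7, Alpha), (2019, Jo, Ned, 7, 7, Alpha)}
π_{mid, aid} gives {(13, 7), (15, 7), (17, 38), (24, 38), (26, 38), (28, 7), (30, 38), (39, 38), (7, 7)} (9 duplicate(s) eliminated).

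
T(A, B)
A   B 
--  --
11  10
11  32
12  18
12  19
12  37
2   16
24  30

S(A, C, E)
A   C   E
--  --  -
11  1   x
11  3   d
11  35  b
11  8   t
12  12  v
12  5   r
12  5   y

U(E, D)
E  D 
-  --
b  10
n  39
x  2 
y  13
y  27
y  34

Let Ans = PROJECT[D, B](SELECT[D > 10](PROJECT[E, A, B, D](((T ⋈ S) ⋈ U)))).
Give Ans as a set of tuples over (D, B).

{(13, 18), (13, 19), (13, 37), (27, 18), (27, 19), (27, 37), (34, 18), (34, 19), (34, 37)}

Natural join on A: {(11, 10, 1, x), (11, 10, 3, d), (11, 10, 35, b), (11, 10, 8, t), (11, 32, 1, x), (11, 32, 3, d), (11, 32, 35, b), (11, 32, 8, t), (12, 18, 12, v), (12, 18, 5, r), (12, 18, 5, y), (12, 19, 12, v), (12, 19, 5, r), (12, 19, 5, y), (12, 37, 12, v), (12, 37, 5, r), (12, 37, 5, y)}
Natural join on E: {(11, 10, 1, x, 2), (11, 10, 35, b, 10), (11, 32, 1, x, 2), (11, 32, 35, b, 10), (12, 18, 5, y, 13), (12, 18, 5, y, 27), (12, 18, 5, y, 34), (12, 19, 5, y, 13), (12, 19, 5, y, 27), (12, 19, 5, y, 34), (12, 37, 5, y, 13), (12, 37, 5, y, 27), (12, 37, 5, y, 34)}
Projecting to E, A, B, D: {(b, 11, 10, 10), (b, 11, 32, 10), (x, 11, 10, 2), (x, 11, 32, 2), (y, 12, 18, 13), (y, 12, 18, 27), (y, 12, 18, 34), (y, 12, 19, 13), (y, 12, 19, 27), (y, 12, 19, 34), (y, 12, 37, 13), (y, 12, 37, 27), (y, 12, 37, 34)}
σ[D > 10]: keep tuples satisfying D > 10 → {(y, 12, 18, 13), (y, 12, 18, 27), (y, 12, 18, 34), (y, 12, 19, 13), (y, 12, 19, 27), (y, 12, 19, 34), (y, 12, 37, 13), (y, 12, 37, 27), (y, 12, 37, 34)}
Projecting to D, B: {(13, 18), (13, 19), (13, 37), (27, 18), (27, 19), (27, 37), (34, 18), (34, 19), (34, 37)}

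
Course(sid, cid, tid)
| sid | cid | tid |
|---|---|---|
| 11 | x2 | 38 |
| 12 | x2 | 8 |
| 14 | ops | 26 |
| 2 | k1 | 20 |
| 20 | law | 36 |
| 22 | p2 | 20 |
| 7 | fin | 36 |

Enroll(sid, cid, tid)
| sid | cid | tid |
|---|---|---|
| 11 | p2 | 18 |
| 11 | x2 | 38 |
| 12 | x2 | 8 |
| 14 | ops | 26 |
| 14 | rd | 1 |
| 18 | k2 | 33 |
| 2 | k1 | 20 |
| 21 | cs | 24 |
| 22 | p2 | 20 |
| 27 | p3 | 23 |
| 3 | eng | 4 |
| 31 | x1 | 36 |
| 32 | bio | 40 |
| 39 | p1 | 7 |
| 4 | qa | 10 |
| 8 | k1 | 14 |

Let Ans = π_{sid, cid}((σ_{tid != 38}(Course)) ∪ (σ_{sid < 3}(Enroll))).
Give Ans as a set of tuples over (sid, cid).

Filtering on tid != 38 leaves {(12, x2, 8), (14, ops, 26), (2, k1, 20), (20, law, 36), (22, p2, 20), (7, fin, 36)}.
Filtering on sid < 3 leaves {(2, k1, 20)}.
Taking the union: {(12, x2, 8), (14, ops, 26), (2, k1, 20), (20, law, 36), (22, p2, 20), (7, fin, 36)}
Keep only column(s) sid, cid: {(12, x2), (14, ops), (2, k1), (20, law), (22, p2), (7, fin)}

{(12, x2), (14, ops), (2, k1), (20, law), (22, p2), (7, fin)}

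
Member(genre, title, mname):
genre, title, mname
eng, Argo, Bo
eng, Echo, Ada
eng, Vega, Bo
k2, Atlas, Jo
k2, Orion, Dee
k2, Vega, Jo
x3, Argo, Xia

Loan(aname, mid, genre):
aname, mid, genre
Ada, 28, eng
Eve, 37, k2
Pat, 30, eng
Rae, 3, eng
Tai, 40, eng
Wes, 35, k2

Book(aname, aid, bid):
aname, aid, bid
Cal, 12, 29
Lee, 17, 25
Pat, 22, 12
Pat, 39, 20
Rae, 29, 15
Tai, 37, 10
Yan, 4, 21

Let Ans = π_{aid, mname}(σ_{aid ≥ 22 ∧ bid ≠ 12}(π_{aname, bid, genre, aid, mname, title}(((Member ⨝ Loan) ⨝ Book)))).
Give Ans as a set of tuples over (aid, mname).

{(29, Ada), (29, Bo), (37, Ada), (37, Bo), (39, Ada), (39, Bo)}

Joining Member and Loan on genre yields {(eng, Argo, Bo, Ada, 28), (eng, Argo, Bo, Pat, 30), (eng, Argo, Bo, Rae, 3), (eng, Argo, Bo, Tai, 40), (eng, Echo, Ada, Ada, 28), (eng, Echo, Ada, Pat, 30), (eng, Echo, Ada, Rae, 3), (eng, Echo, Ada, Tai, 40), (eng, Vega, Bo, Ada, 28), (eng, Vega, Bo, Pat, 30), (eng, Vega, Bo, Rae, 3), (eng, Vega, Bo, Tai, 40), (k2, Atlas, Jo, Eve, 37), (k2, Atlas, Jo, Wes, 35), (k2, Orion, Dee, Eve, 37), (k2, Orion, Dee, Wes, 35), (k2, Vega, Jo, Eve, 37), (k2, Vega, Jo, Wes, 35)}.
Joining (Member ⨝ Loan) and Book on aname yields {(eng, Argo, Bo, Pat, 30, 22, 12), (eng, Argo, Bo, Pat, 30, 39, 20), (eng, Argo, Bo, Rae, 3, 29, 15), (eng, Argo, Bo, Tai, 40, 37, 10), (eng, Echo, Ada, Pat, 30, 22, 12), (eng, Echo, Ada, Pat, 30, 39, 20), (eng, Echo, Ada, Rae, 3, 29, 15), (eng, Echo, Ada, Tai, 40, 37, 10), (eng, Vega, Bo, Pat, 30, 22, 12), (eng, Vega, Bo, Pat, 30, 39, 20), (eng, Vega, Bo, Rae, 3, 29, 15), (eng, Vega, Bo, Tai, 40, 37, 10)}.
π_{aname, bid, genre, aid, mname, title} gives {(Pat, 12, eng, 22, Ada, Echo), (Pat, 12, eng, 22, Bo, Argo), (Pat, 12, eng, 22, Bo, Vega), (Pat, 20, eng, 39, Ada, Echo), (Pat, 20, eng, 39, Bo, Argo), (Pat, 20, eng, 39, Bo, Vega), (Rae, 15, eng, 29, Ada, Echo), (Rae, 15, eng, 29, Bo, Argo), (Rae, 15, eng, 29, Bo, Vega), (Tai, 10, eng, 37, Ada, Echo), (Tai, 10, eng, 37, Bo, Argo), (Tai, 10, eng, 37, Bo, Vega)}.
Apply σ_{aid ≥ 22 ∧ bid ≠ 12}; surviving tuples: {(Pat, 20, eng, 39, Ada, Echo), (Pat, 20, eng, 39, Bo, Argo), (Pat, 20, eng, 39, Bo, Vega), (Rae, 15, eng, 29, Ada, Echo), (Rae, 15, eng, 29, Bo, Argo), (Rae, 15, eng, 29, Bo, Vega), (Tai, 10, eng, 37, Ada, Echo), (Tai, 10, eng, 37, Bo, Argo), (Tai, 10, eng, 37, Bo, Vega)}
π_{aid, mname} gives {(29, Ada), (29, Bo), (37, Ada), (37, Bo), (39, Ada), (39, Bo)} (3 duplicate(s) eliminated).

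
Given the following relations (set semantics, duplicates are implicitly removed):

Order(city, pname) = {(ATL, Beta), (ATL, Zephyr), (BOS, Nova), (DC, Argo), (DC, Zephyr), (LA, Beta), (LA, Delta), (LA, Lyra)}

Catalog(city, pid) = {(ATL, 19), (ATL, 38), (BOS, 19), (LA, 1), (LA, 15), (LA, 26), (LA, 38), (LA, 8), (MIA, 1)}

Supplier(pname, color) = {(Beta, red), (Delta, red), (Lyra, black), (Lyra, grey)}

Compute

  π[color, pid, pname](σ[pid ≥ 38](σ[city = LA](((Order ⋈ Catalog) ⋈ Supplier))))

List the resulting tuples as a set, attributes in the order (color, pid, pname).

Order ⋈ Catalog (natural join on city): {(ATL, Beta, 19), (ATL, Beta, 38), (ATL, Zephyr, 19), (ATL, Zephyr, 38), (BOS, Nova, 19), (LA, Beta, 1), (LA, Beta, 15), (LA, Beta, 26), (LA, Beta, 38), (LA, Beta, 8), (LA, Delta, 1), (LA, Delta, 15), (LA, Delta, 26), (LA, Delta, 38), (LA, Delta, 8), (LA, Lyra, 1), (LA, Lyra, 15), (LA, Lyra, 26), (LA, Lyra, 38), (LA, Lyra, 8)}
(Order ⋈ Catalog) ⋈ Supplier (natural join on pname): {(ATL, Beta, 19, red), (ATL, Beta, 38, red), (LA, Beta, 1, red), (LA, Beta, 15, red), (LA, Beta, 26, red), (LA, Beta, 38, red), (LA, Beta, 8, red), (LA, Delta, 1, red), (LA, Delta, 15, red), (LA, Delta, 26, red), (LA, Delta, 38, red), (LA, Delta, 8, red), (LA, Lyra, 1, black), (LA, Lyra, 1, grey), (LA, Lyra, 15, black), (LA, Lyra, 15, grey), (LA, Lyra, 26, black), (LA, Lyra, 26, grey), (LA, Lyra, 38, black), (LA, Lyra, 38, grey), (LA, Lyra, 8, black), (LA, Lyra, 8, grey)}
Apply σ_{city = LA}; surviving tuples: {(LA, Beta, 1, red), (LA, Beta, 15, red), (LA, Beta, 26, red), (LA, Beta, 38, red), (LA, Beta, 8, red), (LA, Delta, 1, red), (LA, Delta, 15, red), (LA, Delta, 26, red), (LA, Delta, 38, red), (LA, Delta, 8, red), (LA, Lyra, 1, black), (LA, Lyra, 1, grey), (LA, Lyra, 15, black), (LA, Lyra, 15, grey), (LA, Lyra, 26, black), (LA, Lyra, 26, grey), (LA, Lyra, 38, black), (LA, Lyra, 38, grey), (LA, Lyra, 8, black), (LA, Lyra, 8, grey)}
Apply σ_{pid ≥ 38}; surviving tuples: {(LA, Beta, 38, red), (LA, Delta, 38, red), (LA, Lyra, 38, black), (LA, Lyra, 38, grey)}
Keep only column(s) color, pid, pname: {(black, 38, Lyra), (grey, 38, Lyra), (red, 38, Beta), (red, 38, Delta)}

{(black, 38, Lyra), (grey, 38, Lyra), (red, 38, Beta), (red, 38, Delta)}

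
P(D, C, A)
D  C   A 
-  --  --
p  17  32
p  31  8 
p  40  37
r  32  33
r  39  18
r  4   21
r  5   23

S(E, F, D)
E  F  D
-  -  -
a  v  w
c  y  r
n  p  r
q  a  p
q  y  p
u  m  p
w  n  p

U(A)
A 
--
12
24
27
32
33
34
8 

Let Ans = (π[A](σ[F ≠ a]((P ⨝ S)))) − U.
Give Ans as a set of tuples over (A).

{18, 21, 23, 37}

P ⋈ S (natural join on D): {(p, 17, 32, q, a), (p, 17, 32, q, y), (p, 17, 32, u, m), (p, 17, 32, w, n), (p, 31, 8, q, a), (p, 31, 8, q, y), (p, 31, 8, u, m), (p, 31, 8, w, n), (p, 40, 37, q, a), (p, 40, 37, q, y), (p, 40, 37, u, m), (p, 40, 37, w, n), (r, 32, 33, c, y), (r, 32, 33, n, p), (r, 39, 18, c, y), (r, 39, 18, n, p), (r, 4, 21, c, y), (r, 4, 21, n, p), (r, 5, 23, c, y), (r, 5, 23, n, p)}
Apply σ_{F ≠ a}; surviving tuples: {(p, 17, 32, q, y), (p, 17, 32, u, m), (p, 17, 32, w, n), (p, 31, 8, q, y), (p, 31, 8, u, m), (p, 31, 8, w, n), (p, 40, 37, q, y), (p, 40, 37, u, m), (p, 40, 37, w, n), (r, 32, 33, c, y), (r, 32, 33, n, p), (r, 39, 18, c, y), (r, 39, 18, n, p), (r, 4, 21, c, y), (r, 4, 21, n, p), (r, 5, 23, c, y), (r, 5, 23, n, p)}
Keep only column(s) A (10 duplicate(s) eliminated): {18, 21, 23, 32, 33, 37, 8}
Difference: {18, 21, 23, 32, 33, 37, 8} with {12, 24, 27, 32, 33, 34, 8} → {18, 21, 23, 37}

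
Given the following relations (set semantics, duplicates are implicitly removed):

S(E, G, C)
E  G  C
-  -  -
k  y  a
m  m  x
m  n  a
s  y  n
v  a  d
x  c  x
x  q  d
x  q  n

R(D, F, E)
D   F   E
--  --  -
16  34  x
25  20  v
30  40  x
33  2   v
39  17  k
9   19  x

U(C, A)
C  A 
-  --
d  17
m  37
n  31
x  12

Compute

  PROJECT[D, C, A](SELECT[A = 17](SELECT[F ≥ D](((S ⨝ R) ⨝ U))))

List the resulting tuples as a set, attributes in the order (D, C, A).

{(16, d, 17), (30, d, 17), (9, d, 17)}

S ⋈ R (natural join on E): {(k, y, a, 39, 17), (v, a, d, 25, 20), (v, a, d, 33, 2), (x, c, x, 16, 34), (x, c, x, 30, 40), (x, c, x, 9, 19), (x, q, d, 16, 34), (x, q, d, 30, 40), (x, q, d, 9, 19), (x, q, n, 16, 34), (x, q, n, 30, 40), (x, q, n, 9, 19)}
(S ⨝ R) ⋈ U (natural join on C): {(v, a, d, 25, 20, 17), (v, a, d, 33, 2, 17), (x, c, x, 16, 34, 12), (x, c, x, 30, 40, 12), (x, c, x, 9, 19, 12), (x, q, d, 16, 34, 17), (x, q, d, 30, 40, 17), (x, q, d, 9, 19, 17), (x, q, n, 16, 34, 31), (x, q, n, 30, 40, 31), (x, q, n, 9, 19, 31)}
Apply σ_{F ≥ D}; surviving tuples: {(x, c, x, 16, 34, 12), (x, c, x, 30, 40, 12), (x, c, x, 9, 19, 12), (x, q, d, 16, 34, 17), (x, q, d, 30, 40, 17), (x, q, d, 9, 19, 17), (x, q, n, 16, 34, 31), (x, q, n, 30, 40, 31), (x, q, n, 9, 19, 31)}
Apply σ_{A = 17}; surviving tuples: {(x, q, d, 16, 34, 17), (x, q, d, 30, 40, 17), (x, q, d, 9, 19, 17)}
Projecting to D, C, A: {(16, d, 17), (30, d, 17), (9, d, 17)}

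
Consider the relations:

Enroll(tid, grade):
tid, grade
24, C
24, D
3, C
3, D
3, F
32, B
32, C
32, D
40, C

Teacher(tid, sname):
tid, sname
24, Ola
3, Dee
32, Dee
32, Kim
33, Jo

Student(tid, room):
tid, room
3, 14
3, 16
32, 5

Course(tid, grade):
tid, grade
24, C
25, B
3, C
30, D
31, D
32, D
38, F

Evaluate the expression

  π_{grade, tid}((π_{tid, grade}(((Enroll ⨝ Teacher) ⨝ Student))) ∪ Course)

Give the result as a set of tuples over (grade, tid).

{(B, 25), (B, 32), (C, 24), (C, 3), (C, 32), (D, 3), (D, 30), (D, 31), (D, 32), (F, 3), (F, 38)}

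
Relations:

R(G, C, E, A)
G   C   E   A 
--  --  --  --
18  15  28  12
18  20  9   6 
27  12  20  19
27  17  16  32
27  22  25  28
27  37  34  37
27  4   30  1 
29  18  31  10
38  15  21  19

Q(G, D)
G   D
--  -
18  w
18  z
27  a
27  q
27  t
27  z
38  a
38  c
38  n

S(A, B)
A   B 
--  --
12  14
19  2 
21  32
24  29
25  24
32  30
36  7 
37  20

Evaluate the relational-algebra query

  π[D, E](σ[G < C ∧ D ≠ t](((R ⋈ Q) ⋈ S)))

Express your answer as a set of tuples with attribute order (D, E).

R ⋈ Q (natural join on G): {(18, 15, 28, 12, w), (18, 15, 28, 12, z), (18, 20, 9, 6, w), (18, 20, 9, 6, z), (27, 12, 20, 19, a), (27, 12, 20, 19, q), (27, 12, 20, 19, t), (27, 12, 20, 19, z), (27, 17, 16, 32, a), (27, 17, 16, 32, q), (27, 17, 16, 32, t), (27, 17, 16, 32, z), (27, 22, 25, 28, a), (27, 22, 25, 28, q), (27, 22, 25, 28, t), (27, 22, 25, 28, z), (27, 37, 34, 37, a), (27, 37, 34, 37, q), (27, 37, 34, 37, t), (27, 37, 34, 37, z), (27, 4, 30, 1, a), (27, 4, 30, 1, q), (27, 4, 30, 1, t), (27, 4, 30, 1, z), (38, 15, 21, 19, a), (38, 15, 21, 19, c), (38, 15, 21, 19, n)}
(R ⋈ Q) ⋈ S (natural join on A): {(18, 15, 28, 12, w, 14), (18, 15, 28, 12, z, 14), (27, 12, 20, 19, a, 2), (27, 12, 20, 19, q, 2), (27, 12, 20, 19, t, 2), (27, 12, 20, 19, z, 2), (27, 17, 16, 32, a, 30), (27, 17, 16, 32, q, 30), (27, 17, 16, 32, t, 30), (27, 17, 16, 32, z, 30), (27, 37, 34, 37, a, 20), (27, 37, 34, 37, q, 20), (27, 37, 34, 37, t, 20), (27, 37, 34, 37, z, 20), (38, 15, 21, 19, a, 2), (38, 15, 21, 19, c, 2), (38, 15, 21, 19, n, 2)}
Selection G < C ∧ D ≠ t: {(27, 37, 34, 37, a, 20), (27, 37, 34, 37, q, 20), (27, 37, 34, 37, z, 20)}
Keep only column(s) D, E: {(a, 34), (q, 34), (z, 34)}

{(a, 34), (q, 34), (z, 34)}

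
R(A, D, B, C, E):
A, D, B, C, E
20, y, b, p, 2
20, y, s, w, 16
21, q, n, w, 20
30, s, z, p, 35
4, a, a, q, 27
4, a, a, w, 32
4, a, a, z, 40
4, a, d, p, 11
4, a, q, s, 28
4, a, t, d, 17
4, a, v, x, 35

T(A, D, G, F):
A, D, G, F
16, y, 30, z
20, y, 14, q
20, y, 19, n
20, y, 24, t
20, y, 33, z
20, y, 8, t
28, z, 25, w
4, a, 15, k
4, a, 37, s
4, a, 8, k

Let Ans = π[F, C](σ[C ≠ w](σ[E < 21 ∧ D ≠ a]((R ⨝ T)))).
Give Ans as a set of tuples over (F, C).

R ⋈ T (natural join on A, D): {(20, y, b, p, 2, 14, q), (20, y, b, p, 2, 19, n), (20, y, b, p, 2, 24, t), (20, y, b, p, 2, 33, z), (20, y, b, p, 2, 8, t), (20, y, s, w, 16, 14, q), (20, y, s, w, 16, 19, n), (20, y, s, w, 16, 24, t), (20, y, s, w, 16, 33, z), (20, y, s, w, 16, 8, t), (4, a, a, q, 27, 15, k), (4, a, a, q, 27, 37, s), (4, a, a, q, 27, 8, k), (4, a, a, w, 32, 15, k), (4, a, a, w, 32, 37, s), (4, a, a, w, 32, 8, k), (4, a, a, z, 40, 15, k), (4, a, a, z, 40, 37, s), (4, a, a, z, 40, 8, k), (4, a, d, p, 11, 15, k), (4, a, d, p, 11, 37, s), (4, a, d, p, 11, 8, k), (4, a, q, s, 28, 15, k), (4, a, q, s, 28, 37, s), (4, a, q, s, 28, 8, k), (4, a, t, d, 17, 15, k), (4, a, t, d, 17, 37, s), (4, a, t, d, 17, 8, k), (4, a, v, x, 35, 15, k), (4, a, v, x, 35, 37, s), (4, a, v, x, 35, 8, k)}
Apply σ_{E < 21 ∧ D ≠ a}; surviving tuples: {(20, y, b, p, 2, 14, q), (20, y, b, p, 2, 19, n), (20, y, b, p, 2, 24, t), (20, y, b, p, 2, 33, z), (20, y, b, p, 2, 8, t), (20, y, s, w, 16, 14, q), (20, y, s, w, 16, 19, n), (20, y, s, w, 16, 24, t), (20, y, s, w, 16, 33, z), (20, y, s, w, 16, 8, t)}
Apply σ_{C ≠ w}; surviving tuples: {(20, y, b, p, 2, 14, q), (20, y, b, p, 2, 19, n), (20, y, b, p, 2, 24, t), (20, y, b, p, 2, 33, z), (20, y, b, p, 2, 8, t)}
π[F, C]: project onto (F, C) (1 duplicate(s) eliminated) → {(n, p), (q, p), (t, p), (z, p)}

{(n, p), (q, p), (t, p), (z, p)}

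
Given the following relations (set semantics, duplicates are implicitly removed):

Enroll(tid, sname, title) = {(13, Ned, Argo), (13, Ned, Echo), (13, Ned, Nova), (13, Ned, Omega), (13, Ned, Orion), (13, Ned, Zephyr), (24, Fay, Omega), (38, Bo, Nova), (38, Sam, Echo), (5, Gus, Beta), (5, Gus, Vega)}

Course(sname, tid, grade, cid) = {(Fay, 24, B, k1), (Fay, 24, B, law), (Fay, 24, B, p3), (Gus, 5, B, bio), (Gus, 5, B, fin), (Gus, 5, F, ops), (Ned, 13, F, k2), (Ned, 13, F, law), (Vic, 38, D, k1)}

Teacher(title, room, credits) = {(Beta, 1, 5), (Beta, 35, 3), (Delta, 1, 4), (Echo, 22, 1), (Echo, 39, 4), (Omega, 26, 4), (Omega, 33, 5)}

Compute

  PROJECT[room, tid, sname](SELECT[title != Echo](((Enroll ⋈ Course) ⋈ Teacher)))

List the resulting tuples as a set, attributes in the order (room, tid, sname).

{(1, 5, Gus), (26, 13, Ned), (26, 24, Fay), (33, 13, Ned), (33, 24, Fay), (35, 5, Gus)}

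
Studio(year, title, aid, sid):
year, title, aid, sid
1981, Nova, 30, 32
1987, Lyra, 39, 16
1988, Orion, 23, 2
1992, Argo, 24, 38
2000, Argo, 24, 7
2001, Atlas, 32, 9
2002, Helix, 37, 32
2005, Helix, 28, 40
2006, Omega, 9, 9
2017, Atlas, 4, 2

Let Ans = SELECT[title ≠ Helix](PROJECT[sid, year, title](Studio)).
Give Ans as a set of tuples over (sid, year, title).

Projecting to sid, year, title: {(16, 1987, Lyra), (2, 1988, Orion), (2, 2017, Atlas), (32, 1981, Nova), (32, 2002, Helix), (38, 1992, Argo), (40, 2005, Helix), (7, 2000, Argo), (9, 2001, Atlas), (9, 2006, Omega)}
Apply σ_{title ≠ Helix}; surviving tuples: {(16, 1987, Lyra), (2, 1988, Orion), (2, 2017, Atlas), (32, 1981, Nova), (38, 1992, Argo), (7, 2000, Argo), (9, 2001, Atlas), (9, 2006, Omega)}

{(16, 1987, Lyra), (2, 1988, Orion), (2, 2017, Atlas), (32, 1981, Nova), (38, 1992, Argo), (7, 2000, Argo), (9, 2001, Atlas), (9, 2006, Omega)}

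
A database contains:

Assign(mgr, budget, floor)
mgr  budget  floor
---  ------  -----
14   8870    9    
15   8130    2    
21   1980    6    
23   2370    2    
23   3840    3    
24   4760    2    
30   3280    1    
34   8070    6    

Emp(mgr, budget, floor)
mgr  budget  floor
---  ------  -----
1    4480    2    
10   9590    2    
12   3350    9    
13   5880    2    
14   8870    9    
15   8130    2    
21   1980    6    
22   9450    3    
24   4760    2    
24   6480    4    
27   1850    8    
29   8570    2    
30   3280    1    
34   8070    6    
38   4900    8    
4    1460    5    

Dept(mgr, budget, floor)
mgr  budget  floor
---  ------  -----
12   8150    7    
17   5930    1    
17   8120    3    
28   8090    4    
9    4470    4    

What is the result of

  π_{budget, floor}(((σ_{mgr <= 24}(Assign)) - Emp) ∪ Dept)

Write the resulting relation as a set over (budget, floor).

Apply σ_{mgr <= 24}; surviving tuples: {(14, 8870, 9), (15, 8130, 2), (21, 1980, 6), (23, 2370, 2), (23, 3840, 3), (24, 4760, 2)}
Difference: {(14, 8870, 9), (15, 8130, 2), (21, 1980, 6), (23, 2370, 2), (23, 3840, 3), (24, 4760, 2)} with {(1, 4480, 2), (10, 9590, 2), (12, 3350, 9), (13, 5880, 2), (14, 8870, 9), (15, 8130, 2), (21, 1980, 6), (22, 9450, 3), (24, 4760, 2), (24, 6480, 4), (27, 1850, 8), (29, 8570, 2), (30, 3280, 1), (34, 8070, 6), (38, 4900, 8), (4, 1460, 5)} → {(23, 2370, 2), (23, 3840, 3)}
Union: {(23, 2370, 2), (23, 3840, 3)} with {(12, 8150, 7), (17, 5930, 1), (17, 8120, 3), (28, 8090, 4), (9, 4470, 4)} → {(12, 8150, 7), (17, 5930, 1), (17, 8120, 3), (23, 2370, 2), (23, 3840, 3), (28, 8090, 4), (9, 4470, 4)}
Projecting to budget, floor: {(2370, 2), (3840, 3), (4470, 4), (5930, 1), (8090, 4), (8120, 3), (8150, 7)}

{(2370, 2), (3840, 3), (4470, 4), (5930, 1), (8090, 4), (8120, 3), (8150, 7)}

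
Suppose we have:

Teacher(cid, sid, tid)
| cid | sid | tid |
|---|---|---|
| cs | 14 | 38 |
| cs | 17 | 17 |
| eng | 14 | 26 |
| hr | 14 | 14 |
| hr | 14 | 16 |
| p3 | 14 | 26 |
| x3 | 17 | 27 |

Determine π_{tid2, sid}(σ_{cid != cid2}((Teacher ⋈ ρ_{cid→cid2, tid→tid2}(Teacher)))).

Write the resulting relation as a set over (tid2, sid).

{(14, 14), (16, 14), (17, 17), (26, 14), (27, 17), (38, 14)}

ρ[cid→cid2, tid→tid2]: schema becomes (cid2, sid, tid2); tuples unchanged.
Joining Teacher and ρ_{cid→cid2, tid→tid2}(Teacher) on sid yields {(cs, 14, 38, cs, 38), (cs, 14, 38, eng, 26), (cs, 14, 38, hr, 14), (cs, 14, 38, hr, 16), (cs, 14, 38, p3, 26), (cs, 17, 17, cs, 17), (cs, 17, 17, x3, 27), (eng, 14, 26, cs, 38), (eng, 14, 26, eng, 26), (eng, 14, 26, hr, 14), (eng, 14, 26, hr, 16), (eng, 14, 26, p3, 26), (hr, 14, 14, cs, 38), (hr, 14, 14, eng, 26), (hr, 14, 14, hr, 14), (hr, 14, 14, hr, 16), (hr, 14, 14, p3, 26), (hr, 14, 16, cs, 38), (hr, 14, 16, eng, 26), (hr, 14, 16, hr, 14), (hr, 14, 16, hr, 16), (hr, 14, 16, p3, 26), (p3, 14, 26, cs, 38), (p3, 14, 26, eng, 26), (p3, 14, 26, hr, 14), (p3, 14, 26, hr, 16), (p3, 14, 26, p3, 26), (x3, 17, 27, cs, 17), (x3, 17, 27, x3, 27)}.
σ[cid != cid2]: keep tuples satisfying cid != cid2 → {(cs, 14, 38, eng, 26), (cs, 14, 38, hr, 14), (cs, 14, 38, hr, 16), (cs, 14, 38, p3, 26), (cs, 17, 17, x3, 27), (eng, 14, 26, cs, 38), (eng, 14, 26, hr, 14), (eng, 14, 26, hr, 16), (eng, 14, 26, p3, 26), (hr, 14, 14, cs, 38), (hr, 14, 14, eng, 26), (hr, 14, 14, p3, 26), (hr, 14, 16, cs, 38), (hr, 14, 16, eng, 26), (hr, 14, 16, p3, 26), (p3, 14, 26, cs, 38), (p3, 14, 26, eng, 26), (p3, 14, 26, hr, 14), (p3, 14, 26, hr, 16), (x3, 17, 27, cs, 17)}
π_{tid2, sid} gives {(14, 14), (16, 14), (17, 17), (26, 14), (27, 17), (38, 14)} (14 duplicate(s) eliminated).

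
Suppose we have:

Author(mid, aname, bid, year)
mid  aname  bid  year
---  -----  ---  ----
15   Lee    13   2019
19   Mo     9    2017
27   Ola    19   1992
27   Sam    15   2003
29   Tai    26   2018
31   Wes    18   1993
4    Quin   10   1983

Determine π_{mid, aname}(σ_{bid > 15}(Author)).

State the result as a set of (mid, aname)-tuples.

{(27, Ola), (29, Tai), (31, Wes)}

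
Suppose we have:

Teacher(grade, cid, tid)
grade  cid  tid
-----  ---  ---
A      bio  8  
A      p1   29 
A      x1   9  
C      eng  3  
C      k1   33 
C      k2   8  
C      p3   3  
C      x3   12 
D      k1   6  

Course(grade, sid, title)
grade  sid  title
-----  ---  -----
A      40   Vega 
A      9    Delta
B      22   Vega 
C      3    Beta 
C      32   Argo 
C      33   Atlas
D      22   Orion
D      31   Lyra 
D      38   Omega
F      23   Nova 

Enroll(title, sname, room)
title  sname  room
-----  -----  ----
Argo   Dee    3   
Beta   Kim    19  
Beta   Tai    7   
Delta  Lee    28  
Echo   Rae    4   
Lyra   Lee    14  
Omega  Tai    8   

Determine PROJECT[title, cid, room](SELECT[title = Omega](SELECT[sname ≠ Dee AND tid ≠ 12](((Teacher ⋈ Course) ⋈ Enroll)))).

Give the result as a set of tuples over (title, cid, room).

Natural join on grade: {(A, bio, 8, 40, Vega), (A, bio, 8, 9, Delta), (A, p1, 29, 40, Vega), (A, p1, 29, 9, Delta), (A, x1, 9, 40, Vega), (A, x1, 9, 9, Delta), (C, eng, 3, 3, Beta), (C, eng, 3, 32, Argo), (C, eng, 3, 33, Atlas), (C, k1, 33, 3, Beta), (C, k1, 33, 32, Argo), (C, k1, 33, 33, Atlas), (C, k2, 8, 3, Beta), (C, k2, 8, 32, Argo), (C, k2, 8, 33, Atlas), (C, p3, 3, 3, Beta), (C, p3, 3, 32, Argo), (C, p3, 3, 33, Atlas), (C, x3, 12, 3, Beta), (C, x3, 12, 32, Argo), (C, x3, 12, 33, Atlas), (D, k1, 6, 22, Orion), (D, k1, 6, 31, Lyra), (D, k1, 6, 38, Omega)}
Natural join on title: {(A, bio, 8, 9, Delta, Lee, 28), (A, p1, 29, 9, Delta, Lee, 28), (A, x1, 9, 9, Delta, Lee, 28), (C, eng, 3, 3, Beta, Kim, 19), (C, eng, 3, 3, Beta, Tai, 7), (C, eng, 3, 32, Argo, Dee, 3), (C, k1, 33, 3, Beta, Kim, 19), (C, k1, 33, 3, Beta, Tai, 7), (C, k1, 33, 32, Argo, Dee, 3), (C, k2, 8, 3, Beta, Kim, 19), (C, k2, 8, 3, Beta, Tai, 7), (C, k2, 8, 32, Argo, Dee, 3), (C, p3, 3, 3, Beta, Kim, 19), (C, p3, 3, 3, Beta, Tai, 7), (C, p3, 3, 32, Argo, Dee, 3), (C, x3, 12, 3, Beta, Kim, 19), (C, x3, 12, 3, Beta, Tai, 7), (C, x3, 12, 32, Argo, Dee, 3), (D, k1, 6, 31, Lyra, Lee, 14), (D, k1, 6, 38, Omega, Tai, 8)}
Selection sname ≠ Dee AND tid ≠ 12: {(A, bio, 8, 9, Delta, Lee, 28), (A, p1, 29, 9, Delta, Lee, 28), (A, x1, 9, 9, Delta, Lee, 28), (C, eng, 3, 3, Beta, Kim, 19), (C, eng, 3, 3, Beta, Tai, 7), (C, k1, 33, 3, Beta, Kim, 19), (C, k1, 33, 3, Beta, Tai, 7), (C, k2, 8, 3, Beta, Kim, 19), (C, k2, 8, 3, Beta, Tai, 7), (C, p3, 3, 3, Beta, Kim, 19), (C, p3, 3, 3, Beta, Tai, 7), (D, k1, 6, 31, Lyra, Lee, 14), (D, k1, 6, 38, Omega, Tai, 8)}
Selection title = Omega: {(D, k1, 6, 38, Omega, Tai, 8)}
π[title, cid, room]: project onto (title, cid, room) → {(Omega, k1, 8)}

{(Omega, k1, 8)}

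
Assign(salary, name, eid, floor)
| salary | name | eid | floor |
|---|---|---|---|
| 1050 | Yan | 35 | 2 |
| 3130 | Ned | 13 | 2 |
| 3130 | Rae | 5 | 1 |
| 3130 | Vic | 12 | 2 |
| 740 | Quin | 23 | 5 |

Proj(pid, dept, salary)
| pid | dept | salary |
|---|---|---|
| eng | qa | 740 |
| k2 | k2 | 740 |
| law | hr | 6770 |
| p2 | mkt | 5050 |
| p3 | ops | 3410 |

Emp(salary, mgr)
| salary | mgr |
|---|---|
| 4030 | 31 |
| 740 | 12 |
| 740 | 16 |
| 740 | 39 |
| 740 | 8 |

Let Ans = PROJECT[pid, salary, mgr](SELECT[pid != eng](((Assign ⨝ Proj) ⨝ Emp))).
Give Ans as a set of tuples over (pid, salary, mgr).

{(k2, 740, 12), (k2, 740, 16), (k2, 740, 39), (k2, 740, 8)}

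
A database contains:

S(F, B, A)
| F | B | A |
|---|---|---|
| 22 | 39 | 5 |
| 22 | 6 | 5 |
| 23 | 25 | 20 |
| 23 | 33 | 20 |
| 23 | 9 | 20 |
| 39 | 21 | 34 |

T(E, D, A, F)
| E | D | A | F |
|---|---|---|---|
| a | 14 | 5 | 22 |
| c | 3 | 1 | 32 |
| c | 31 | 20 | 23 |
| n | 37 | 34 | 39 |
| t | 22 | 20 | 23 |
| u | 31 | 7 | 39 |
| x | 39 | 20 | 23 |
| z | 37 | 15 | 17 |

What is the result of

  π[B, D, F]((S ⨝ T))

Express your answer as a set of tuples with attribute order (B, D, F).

{(21, 37, 39), (25, 22, 23), (25, 31, 23), (25, 39, 23), (33, 22, 23), (33, 31, 23), (33, 39, 23), (39, 14, 22), (6, 14, 22), (9, 22, 23), (9, 31, 23), (9, 39, 23)}

Natural join on F, A: {(22, 39, 5, a, 14), (22, 6, 5, a, 14), (23, 25, 20, c, 31), (23, 25, 20, t, 22), (23, 25, 20, x, 39), (23, 33, 20, c, 31), (23, 33, 20, t, 22), (23, 33, 20, x, 39), (23, 9, 20, c, 31), (23, 9, 20, t, 22), (23, 9, 20, x, 39), (39, 21, 34, n, 37)}
Keep only column(s) B, D, F: {(21, 37, 39), (25, 22, 23), (25, 31, 23), (25, 39, 23), (33, 22, 23), (33, 31, 23), (33, 39, 23), (39, 14, 22), (6, 14, 22), (9, 22, 23), (9, 31, 23), (9, 39, 23)}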